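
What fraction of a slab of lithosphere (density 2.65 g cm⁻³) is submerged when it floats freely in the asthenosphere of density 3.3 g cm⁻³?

0.803

Submerged fraction = ρ_obj/ρ_fluid = 2.65/3.3 = 0.803.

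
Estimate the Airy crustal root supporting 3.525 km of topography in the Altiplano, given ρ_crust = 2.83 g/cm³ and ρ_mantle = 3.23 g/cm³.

For local isostatic compensation: the weight of the topography is balanced by the buoyancy of the root, ρ_c h = (ρ_m − ρ_c) r.
r = h · ρ_c / (ρ_m − ρ_c) = 3.525 km × 2.83 / (3.23 − 2.83) = 24.9 km.

24.9 km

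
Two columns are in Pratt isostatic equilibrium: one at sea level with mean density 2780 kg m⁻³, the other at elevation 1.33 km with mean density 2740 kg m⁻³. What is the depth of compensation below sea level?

ρ_ref D = ρ (D + h) → D (ρ_ref − ρ) = ρ h.
D = ρ h/(ρ_ref − ρ) = 2740 × 1.33 km/(2780 − 2740) = 91.1 km.

91.1 km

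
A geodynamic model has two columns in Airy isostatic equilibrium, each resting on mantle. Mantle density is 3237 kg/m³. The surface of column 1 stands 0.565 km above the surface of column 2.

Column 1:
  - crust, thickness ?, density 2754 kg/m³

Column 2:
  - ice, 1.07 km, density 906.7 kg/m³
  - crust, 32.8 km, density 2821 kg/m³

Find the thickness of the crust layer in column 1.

Take the compensation level at the base of the deeper column (depth z_c below the surface of column 1) and equate Σ ρ_i t_i down to z_c; mantle fills any gap and the z_c terms cancel.
Column 1: x×2754 + (z_c − 0 − x)×3237
Column 2: 0.565×0 + 1.07×906.7 + 32.8×2821 + (z_c − 0.565 − 33.87)×3237
The z_c×3237 term appears on both sides and cancels. Collect the known terms of each column as K = Σ(ρt)_known − 3237 × (depth of known layers): K_1 = 0 − 3237×0 = 0; K_2 = 93498.969 − 3237×(0.565 + 33.87) = −17967.126.
Balance: K_1 − x×(3237 − 2754) = K_2, so x = (K_1 − K_2)/(3237 − 2754) = 17967.1/483 = 37.2 km.

37.2 km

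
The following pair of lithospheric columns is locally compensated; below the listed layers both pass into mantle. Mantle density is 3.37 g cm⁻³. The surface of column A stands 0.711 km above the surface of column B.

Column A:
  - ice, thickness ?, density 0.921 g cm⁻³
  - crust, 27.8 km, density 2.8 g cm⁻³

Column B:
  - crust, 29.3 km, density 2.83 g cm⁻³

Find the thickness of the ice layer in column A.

0.969 km

Take the compensation level at the base of the deeper column (depth z_c below the surface of column A) and equate Σ ρ_i t_i down to z_c; mantle fills any gap and the z_c terms cancel.
Column A: x×0.921 + 27.8×2.8 + (z_c − 27.8 − x)×3.37
Column B: 0.711×0 + 29.3×2.83 + (z_c − 0.711 − 29.3)×3.37
The z_c×3.37 term appears on both sides and cancels. Collect the known terms of each column as K = Σ(ρt)_known − 3.37 × (depth of known layers): K_A = 77.84 − 3.37×27.8 = −15.846; K_B = 82.919 − 3.37×(0.711 + 29.3) = −18.21807.
Balance: K_A − x×(3.37 − 0.921) = K_B, so x = (K_A − K_B)/(3.37 − 0.921) = 2.37207/2.449 = 0.969 km.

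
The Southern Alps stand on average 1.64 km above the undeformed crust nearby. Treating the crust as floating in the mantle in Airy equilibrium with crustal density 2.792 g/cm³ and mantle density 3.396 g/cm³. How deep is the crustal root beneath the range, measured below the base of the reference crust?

7.58 km

Isostatic balance requires: the weight of the topography is balanced by the buoyancy of the root, ρ_c h = (ρ_m − ρ_c) r.
r = h · ρ_c / (ρ_m − ρ_c) = 1.64 km × 2.792 / (3.396 − 2.792) = 7.58 km.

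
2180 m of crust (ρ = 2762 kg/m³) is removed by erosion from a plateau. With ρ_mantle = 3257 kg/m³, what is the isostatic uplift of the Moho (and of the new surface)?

Unloading: uplift u = e ρ_c/ρ_m = 2180 m × 2762/3257 = 1850 m.

1850 m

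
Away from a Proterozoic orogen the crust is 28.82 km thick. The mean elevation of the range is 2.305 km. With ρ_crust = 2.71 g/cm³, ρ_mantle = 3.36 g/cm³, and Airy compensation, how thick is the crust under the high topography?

Root depth r = h ρ_c / (ρ_m − ρ_c) = 2.305 km × 2.71 / 0.65 = 9.61 km.
Total thickness = T + h + r = 28.82 km + 2.305 km + 9.61 km = 40.7 km.

40.7 km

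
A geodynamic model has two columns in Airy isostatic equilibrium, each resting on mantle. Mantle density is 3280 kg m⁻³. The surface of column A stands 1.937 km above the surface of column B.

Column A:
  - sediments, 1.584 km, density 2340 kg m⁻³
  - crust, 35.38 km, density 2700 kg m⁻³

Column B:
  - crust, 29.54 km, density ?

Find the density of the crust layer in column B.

Take the compensation level at the base of the deeper column (depth z_c below the surface of column A) and equate Σ ρ_i t_i down to z_c; mantle fills any gap and the z_c terms cancel.
Column A: 1.584×2340 + 35.38×2700 + (z_c − 36.964)×3280
Column B: 1.937×0 + 29.54×ρ + (z_c − 1.937 − 29.54)×3280
The z_c×3280 term appears on both sides and cancels. Collect the known terms of each column as K = Σ(ρt)_known − 3280 × (depth of known layers): K_A = 99232.56 − 3280×36.964 = −22009.36; K_B = 0 − 3280×(1.937 + 29.54) = −103244.56.
Balance: K_A = K_B + 29.54×ρ, so ρ = (K_A − K_B)/29.54 = 81235.2/29.54 = 2750 kg m⁻³.

2750 kg m⁻³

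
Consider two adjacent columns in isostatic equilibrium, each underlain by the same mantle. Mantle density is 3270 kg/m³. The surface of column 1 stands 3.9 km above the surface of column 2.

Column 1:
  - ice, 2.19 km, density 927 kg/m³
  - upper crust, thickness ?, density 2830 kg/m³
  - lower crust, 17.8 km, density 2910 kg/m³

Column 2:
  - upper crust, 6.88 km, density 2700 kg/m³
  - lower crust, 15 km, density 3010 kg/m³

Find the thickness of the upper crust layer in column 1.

Take the compensation level at the base of the deeper column (depth z_c below the surface of column 1) and equate Σ ρ_i t_i down to z_c; mantle fills any gap and the z_c terms cancel.
Column 1: 2.19×927 + x×2830 + 17.8×2910 + (z_c − 19.99 − x)×3270
Column 2: 3.9×0 + 6.88×2700 + 15×3010 + (z_c − 3.9 − 21.88)×3270
The z_c×3270 term appears on both sides and cancels. Collect the known terms of each column as K = Σ(ρt)_known − 3270 × (depth of known layers): K_1 = 53828.13 − 3270×19.99 = −11539.17; K_2 = 63726 − 3270×(3.9 + 21.88) = −20574.6.
Balance: K_1 − x×(3270 − 2830) = K_2, so x = (K_1 − K_2)/(3270 − 2830) = 9035.43/440 = 20.5 km.

20.5 km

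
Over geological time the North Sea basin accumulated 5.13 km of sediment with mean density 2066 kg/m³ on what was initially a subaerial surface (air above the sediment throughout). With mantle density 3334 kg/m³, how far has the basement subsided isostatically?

3.18 km

Subaerial load: s = t ρ_sed / ρ_m = 5.13 km × 2066/3334 = 3.18 km.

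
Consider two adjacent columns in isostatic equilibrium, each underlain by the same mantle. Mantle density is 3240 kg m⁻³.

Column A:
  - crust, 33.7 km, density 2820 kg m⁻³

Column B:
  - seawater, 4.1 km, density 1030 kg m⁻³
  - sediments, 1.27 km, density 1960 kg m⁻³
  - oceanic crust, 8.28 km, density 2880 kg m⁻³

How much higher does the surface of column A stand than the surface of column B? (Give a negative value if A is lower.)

For any compensation level in the mantle, the mantle terms cancel and isostasy reduces to e = (Σt_A − Σt_B) − (Σ(ρt)_A − Σ(ρt)_B) / ρ_m.
Σt_A = 33.7 km; Σt_B = 13.65 km; Σ(ρt)_A = 95034; Σ(ρt)_B = 30558.6 (in km·kg m⁻³).
e = (33.7 − 13.65) − (95034 − 30558.6) / 3240 = 0.15 km.

0.15 km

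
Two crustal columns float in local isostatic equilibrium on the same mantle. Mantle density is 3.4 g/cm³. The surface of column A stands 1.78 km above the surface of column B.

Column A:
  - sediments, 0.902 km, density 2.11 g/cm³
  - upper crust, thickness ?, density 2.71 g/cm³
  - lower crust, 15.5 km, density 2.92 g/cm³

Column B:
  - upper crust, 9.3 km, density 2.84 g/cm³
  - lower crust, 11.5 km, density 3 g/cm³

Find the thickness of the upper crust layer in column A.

10.5 km

Take the compensation level at the base of the deeper column (depth z_c below the surface of column A) and equate Σ ρ_i t_i down to z_c; mantle fills any gap and the z_c terms cancel.
Column A: 0.902×2.11 + x×2.71 + 15.5×2.92 + (z_c − 16.402 − x)×3.4
Column B: 1.78×0 + 9.3×2.84 + 11.5×3 + (z_c − 1.78 − 20.8)×3.4
The z_c×3.4 term appears on both sides and cancels. Collect the known terms of each column as K = Σ(ρt)_known − 3.4 × (depth of known layers): K_A = 47.16322 − 3.4×16.402 = −8.60358; K_B = 60.912 − 3.4×(1.78 + 20.8) = −15.86.
Balance: K_A − x×(3.4 − 2.71) = K_B, so x = (K_A − K_B)/(3.4 − 2.71) = 7.25642/0.69 = 10.5 km.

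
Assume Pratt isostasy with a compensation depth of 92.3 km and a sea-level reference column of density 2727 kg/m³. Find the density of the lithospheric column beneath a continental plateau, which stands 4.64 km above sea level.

2600 kg/m³

Pratt balance: ρ_ref D = ρ (D + h).
ρ = ρ_ref D/(D + h) = 2727 × 92.3 km/(92.3 km + 4.64 km) = 2600 kg/m³.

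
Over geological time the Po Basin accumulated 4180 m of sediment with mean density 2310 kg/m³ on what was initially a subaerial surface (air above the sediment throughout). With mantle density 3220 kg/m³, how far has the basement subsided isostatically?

Subaerial load: s = t ρ_sed / ρ_m = 4180 m × 2310/3220 = 3000 m.

3000 m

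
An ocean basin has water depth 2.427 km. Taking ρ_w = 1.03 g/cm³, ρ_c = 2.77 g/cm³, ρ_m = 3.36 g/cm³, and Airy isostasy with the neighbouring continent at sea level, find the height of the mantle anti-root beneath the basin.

In Airy isostatic equilibrium: replacing crust with seawater at the top is compensated by replacing crust with mantle at the base: d (ρ_c − ρ_w) = a (ρ_m − ρ_c).
a = d (ρ_c − ρ_w)/(ρ_m − ρ_c) = 2.427 km × 1.74/0.59 = 7.16 km.

7.16 km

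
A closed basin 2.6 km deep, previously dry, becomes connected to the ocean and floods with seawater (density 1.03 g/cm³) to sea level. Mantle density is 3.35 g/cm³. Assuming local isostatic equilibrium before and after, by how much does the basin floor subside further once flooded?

After flooding the water column is d + s deep. Its weight must equal the weight of mantle displaced by the extra subsidence s: (d + s) ρ_w = s ρ_m.
s = d ρ_w / (ρ_m − ρ_w) = 2.6 km × 1.03/(3.35 − 1.03) = 1.15 km.

1.15 km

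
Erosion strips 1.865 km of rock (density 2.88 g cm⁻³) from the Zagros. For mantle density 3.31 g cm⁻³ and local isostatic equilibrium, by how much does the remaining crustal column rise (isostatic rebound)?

Unloading: uplift u = e ρ_c/ρ_m = 1.865 km × 2.88/3.31 = 1.62 km.

1.62 km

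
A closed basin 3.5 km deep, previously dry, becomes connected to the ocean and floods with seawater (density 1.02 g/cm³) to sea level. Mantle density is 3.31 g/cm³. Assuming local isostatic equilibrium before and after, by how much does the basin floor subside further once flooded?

1.56 km

After flooding the water column is d + s deep. Its weight must equal the weight of mantle displaced by the extra subsidence s: (d + s) ρ_w = s ρ_m.
s = d ρ_w / (ρ_m − ρ_w) = 3.5 km × 1.02/(3.31 − 1.02) = 1.56 km.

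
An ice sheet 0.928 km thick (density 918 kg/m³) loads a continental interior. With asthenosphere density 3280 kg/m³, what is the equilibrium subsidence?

In Airy isostatic equilibrium: the ice load ρ_ice t is balanced by mantle displaced below, ρ_m s.
s = t ρ_ice / ρ_m = 0.928 km × 918/3280 = 0.26 km.

0.26 km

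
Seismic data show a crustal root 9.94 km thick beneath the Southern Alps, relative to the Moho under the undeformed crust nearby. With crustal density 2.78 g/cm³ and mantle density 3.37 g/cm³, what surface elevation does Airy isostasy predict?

By Archimedes' principle applied to the lithosphere: ρ_c h = (ρ_m − ρ_c) r.
h = r (ρ_m − ρ_c) / ρ_c = 9.94 km × (3.37 − 2.78) / 2.78 = 2.11 km.

2.11 km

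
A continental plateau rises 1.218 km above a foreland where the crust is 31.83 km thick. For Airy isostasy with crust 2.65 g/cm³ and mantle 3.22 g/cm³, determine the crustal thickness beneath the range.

Root depth r = h ρ_c / (ρ_m − ρ_c) = 1.218 km × 2.65 / 0.57 = 5.663 km.
Total thickness = T + h + r = 31.83 km + 1.218 km + 5.663 km = 38.7 km.

38.7 km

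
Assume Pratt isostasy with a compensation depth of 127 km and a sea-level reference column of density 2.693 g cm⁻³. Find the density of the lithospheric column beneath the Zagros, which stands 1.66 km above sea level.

2.66 g cm⁻³

Pratt balance: ρ_ref D = ρ (D + h).
ρ = ρ_ref D/(D + h) = 2.693 × 127 km/(127 km + 1.66 km) = 2.66 g cm⁻³.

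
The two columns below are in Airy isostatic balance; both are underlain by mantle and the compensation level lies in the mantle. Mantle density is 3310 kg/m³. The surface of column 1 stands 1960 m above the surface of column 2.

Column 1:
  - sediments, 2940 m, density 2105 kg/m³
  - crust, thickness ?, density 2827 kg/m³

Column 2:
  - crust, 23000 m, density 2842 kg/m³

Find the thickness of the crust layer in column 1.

28400 m

Take the compensation level at the base of the deeper column (depth z_c below the surface of column 1) and equate Σ ρ_i t_i down to z_c; mantle fills any gap and the z_c terms cancel.
Column 1: 2940×2105 + x×2827 + (z_c − 2940 − x)×3310
Column 2: 1960×0 + 23000×2842 + (z_c − 1960 − 23000)×3310
The z_c×3310 term appears on both sides and cancels. Collect the known terms of each column as K = Σ(ρt)_known − 3310 × (depth of known layers): K_1 = 6188700 − 3310×2940 = −3542700; K_2 = 65366000 − 3310×(1960 + 23000) = −17251600.
Balance: K_1 − x×(3310 − 2827) = K_2, so x = (K_1 − K_2)/(3310 − 2827) = 13708900/483 = 28400 m.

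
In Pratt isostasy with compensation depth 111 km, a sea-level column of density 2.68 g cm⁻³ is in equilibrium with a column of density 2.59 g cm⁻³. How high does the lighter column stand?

ρ_ref D = ρ (D + h) → h = D (ρ_ref − ρ)/ρ.
h = 111 km × (2.68 − 2.59)/2.59 = 3.86 km.

3.86 km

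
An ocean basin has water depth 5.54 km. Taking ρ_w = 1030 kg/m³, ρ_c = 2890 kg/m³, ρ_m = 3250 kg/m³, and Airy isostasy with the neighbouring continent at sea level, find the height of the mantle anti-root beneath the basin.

28.6 km

In Airy isostatic equilibrium: replacing crust with seawater at the top is compensated by replacing crust with mantle at the base: d (ρ_c − ρ_w) = a (ρ_m − ρ_c).
a = d (ρ_c − ρ_w)/(ρ_m − ρ_c) = 5.54 km × 1860/360 = 28.6 km.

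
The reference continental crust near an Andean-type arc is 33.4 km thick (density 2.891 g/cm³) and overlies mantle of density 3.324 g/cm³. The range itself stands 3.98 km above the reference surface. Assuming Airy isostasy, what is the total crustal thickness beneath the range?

Root depth r = h ρ_c / (ρ_m − ρ_c) = 3.98 km × 2.891 / 0.433 = 26.57 km.
Total thickness = T + h + r = 33.4 km + 3.98 km + 26.57 km = 64 km.

64 km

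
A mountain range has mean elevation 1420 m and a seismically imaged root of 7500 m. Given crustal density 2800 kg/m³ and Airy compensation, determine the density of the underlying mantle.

3330 kg/m³

Airy balance: ρ_c h = (ρ_m − ρ_c) r → ρ_m = ρ_c (1 + h/r).
ρ_m = 2800 × (1 + 1420 m/7500 m) = 3330 kg/m³.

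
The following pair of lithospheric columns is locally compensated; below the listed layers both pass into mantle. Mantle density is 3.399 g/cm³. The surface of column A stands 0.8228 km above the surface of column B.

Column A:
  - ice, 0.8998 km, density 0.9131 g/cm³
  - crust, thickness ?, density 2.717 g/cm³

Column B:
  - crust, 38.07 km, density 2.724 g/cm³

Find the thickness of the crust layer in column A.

Take the compensation level at the base of the deeper column (depth z_c below the surface of column A) and equate Σ ρ_i t_i down to z_c; mantle fills any gap and the z_c terms cancel.
Column A: 0.8998×0.9131 + x×2.717 + (z_c − 0.8998 − x)×3.399
Column B: 0.8228×0 + 38.07×2.724 + (z_c − 0.8228 − 38.07)×3.399
The z_c×3.399 term appears on both sides and cancels. Collect the known terms of each column as K = Σ(ρt)_known − 3.399 × (depth of known layers): K_A = 0.82160738 − 3.399×0.8998 = −2.23681282; K_B = 103.70268 − 3.399×(0.8228 + 38.07) = −28.4939472.
Balance: K_A − x×(3.399 − 2.717) = K_B, so x = (K_A − K_B)/(3.399 − 2.717) = 26.2571/0.682 = 38.5 km.

38.5 km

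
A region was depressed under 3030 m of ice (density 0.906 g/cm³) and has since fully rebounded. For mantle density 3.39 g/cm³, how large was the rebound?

810 m

Removing the load lets mantle flow back in; uplift u satisfies ρ_ice t = ρ_m u.
u = t ρ_ice/ρ_m = 3030 m × 0.906/3.39 = 810 m.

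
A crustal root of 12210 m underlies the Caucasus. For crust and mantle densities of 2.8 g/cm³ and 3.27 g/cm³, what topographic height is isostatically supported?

By Archimedes' principle applied to the lithosphere: ρ_c h = (ρ_m − ρ_c) r.
h = r (ρ_m − ρ_c) / ρ_c = 12210 m × (3.27 − 2.8) / 2.8 = 2050 m.

2050 m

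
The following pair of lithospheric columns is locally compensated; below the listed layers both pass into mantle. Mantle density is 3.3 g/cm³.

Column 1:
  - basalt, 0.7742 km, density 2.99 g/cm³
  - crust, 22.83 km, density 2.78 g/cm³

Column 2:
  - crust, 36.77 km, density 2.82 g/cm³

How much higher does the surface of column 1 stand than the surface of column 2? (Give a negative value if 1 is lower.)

For any compensation level in the mantle, the mantle terms cancel and isostasy reduces to e = (Σt_1 − Σt_2) − (Σ(ρt)_1 − Σ(ρt)_2) / ρ_m.
Σt_1 = 23.6042 km; Σt_2 = 36.77 km; Σ(ρt)_1 = 65.782258; Σ(ρt)_2 = 103.6914 (in km·g/cm³).
e = (23.6042 − 36.77) − (65.782258 − 103.6914) / 3.3 = −1.68 km.

−1.68 km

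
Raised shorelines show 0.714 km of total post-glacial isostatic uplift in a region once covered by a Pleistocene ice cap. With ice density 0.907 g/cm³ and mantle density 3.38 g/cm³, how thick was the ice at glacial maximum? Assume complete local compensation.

2.66 km

u = t ρ_ice/ρ_m → t = u ρ_m/ρ_ice = 0.714 km × 3.38/0.907 = 2.66 km.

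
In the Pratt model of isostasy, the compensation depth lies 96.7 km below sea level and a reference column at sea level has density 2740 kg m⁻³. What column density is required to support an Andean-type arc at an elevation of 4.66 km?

Pratt balance: ρ_ref D = ρ (D + h).
ρ = ρ_ref D/(D + h) = 2740 × 96.7 km/(96.7 km + 4.66 km) = 2610 kg m⁻³.

2610 kg m⁻³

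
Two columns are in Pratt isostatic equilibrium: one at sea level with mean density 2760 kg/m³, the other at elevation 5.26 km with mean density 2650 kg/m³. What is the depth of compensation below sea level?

127 km

ρ_ref D = ρ (D + h) → D (ρ_ref − ρ) = ρ h.
D = ρ h/(ρ_ref − ρ) = 2650 × 5.26 km/(2760 − 2650) = 127 km.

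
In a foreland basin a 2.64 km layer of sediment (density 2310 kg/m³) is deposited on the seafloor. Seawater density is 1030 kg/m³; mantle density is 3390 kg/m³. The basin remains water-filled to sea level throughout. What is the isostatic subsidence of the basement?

Submarine loading: the sediment displaces seawater, and the subsidence is in turn flooded, so s (ρ_m − ρ_w) = t (ρ_sed − ρ_w).
s = 2.64 km × (2310 − 1030) / (3390 − 1030) = 1.43 km.

1.43 km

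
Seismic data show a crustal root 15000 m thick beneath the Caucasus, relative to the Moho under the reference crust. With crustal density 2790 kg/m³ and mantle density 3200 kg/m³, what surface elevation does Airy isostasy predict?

For local isostatic compensation: ρ_c h = (ρ_m − ρ_c) r.
h = r (ρ_m − ρ_c) / ρ_c = 15000 m × (3200 − 2790) / 2790 = 2200 m.

2200 m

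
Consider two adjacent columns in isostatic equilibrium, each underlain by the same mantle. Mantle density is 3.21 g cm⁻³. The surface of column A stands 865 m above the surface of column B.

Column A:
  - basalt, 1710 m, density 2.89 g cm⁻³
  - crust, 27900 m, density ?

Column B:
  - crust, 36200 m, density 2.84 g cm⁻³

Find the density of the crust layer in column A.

Take the compensation level at the base of the deeper column (depth z_c below the surface of column A) and equate Σ ρ_i t_i down to z_c; mantle fills any gap and the z_c terms cancel.
Column A: 1710×2.89 + 27900×ρ + (z_c − 29610)×3.21
Column B: 865×0 + 36200×2.84 + (z_c − 865 − 36200)×3.21
The z_c×3.21 term appears on both sides and cancels. Collect the known terms of each column as K = Σ(ρt)_known − 3.21 × (depth of known layers): K_A = 4941.9 − 3.21×29610 = −90106.2; K_B = 102808 − 3.21×(865 + 36200) = −16170.65.
Balance: K_A + 27900×ρ = K_B, so ρ = (K_B − K_A)/27900 = 73935.6/27900 = 2.65 g cm⁻³.

2.65 g cm⁻³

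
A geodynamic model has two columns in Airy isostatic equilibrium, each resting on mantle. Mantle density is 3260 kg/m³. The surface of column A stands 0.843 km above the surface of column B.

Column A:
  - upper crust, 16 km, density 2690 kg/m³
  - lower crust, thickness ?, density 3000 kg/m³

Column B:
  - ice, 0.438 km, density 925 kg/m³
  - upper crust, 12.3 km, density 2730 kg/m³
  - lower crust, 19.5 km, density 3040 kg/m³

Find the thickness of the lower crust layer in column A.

Take the compensation level at the base of the deeper column (depth z_c below the surface of column A) and equate Σ ρ_i t_i down to z_c; mantle fills any gap and the z_c terms cancel.
Column A: 16×2690 + x×3000 + (z_c − 16 − x)×3260
Column B: 0.843×0 + 0.438×925 + 12.3×2730 + 19.5×3040 + (z_c − 0.843 − 32.238)×3260
The z_c×3260 term appears on both sides and cancels. Collect the known terms of each column as K = Σ(ρt)_known − 3260 × (depth of known layers): K_A = 43040 − 3260×16 = −9120; K_B = 93264.15 − 3260×(0.843 + 32.238) = −14579.91.
Balance: K_A − x×(3260 − 3000) = K_B, so x = (K_A − K_B)/(3260 − 3000) = 5459.91/260 = 21 km.

21 km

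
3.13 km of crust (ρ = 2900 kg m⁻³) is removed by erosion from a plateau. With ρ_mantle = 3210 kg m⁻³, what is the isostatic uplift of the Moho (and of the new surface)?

2.83 km

Unloading: uplift u = e ρ_c/ρ_m = 3.13 km × 2900/3210 = 2.83 km.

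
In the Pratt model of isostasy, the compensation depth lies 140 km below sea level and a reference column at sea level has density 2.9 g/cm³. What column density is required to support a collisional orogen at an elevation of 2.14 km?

2.86 g/cm³

Pratt balance: ρ_ref D = ρ (D + h).
ρ = ρ_ref D/(D + h) = 2.9 × 140 km/(140 km + 2.14 km) = 2.86 g/cm³.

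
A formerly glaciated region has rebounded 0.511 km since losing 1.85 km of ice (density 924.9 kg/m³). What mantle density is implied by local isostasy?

3350 kg/m³

ρ_m = ρ_ice t / u = 924.9 × 1.85 km/0.511 km = 3350 kg/m³.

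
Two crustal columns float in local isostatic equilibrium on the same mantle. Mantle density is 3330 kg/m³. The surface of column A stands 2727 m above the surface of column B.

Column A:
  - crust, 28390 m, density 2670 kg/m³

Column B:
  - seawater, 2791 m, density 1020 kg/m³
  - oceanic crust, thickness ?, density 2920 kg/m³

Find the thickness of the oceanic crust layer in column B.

Take the compensation level at the base of the deeper column (depth z_c below the surface of column A) and equate Σ ρ_i t_i down to z_c; mantle fills any gap and the z_c terms cancel.
Column A: 28390×2670 + (z_c − 28390)×3330
Column B: 2727×0 + 2791×1020 + x×2920 + (z_c − 2727 − 2791 − x)×3330
The z_c×3330 term appears on both sides and cancels. Collect the known terms of each column as K = Σ(ρt)_known − 3330 × (depth of known layers): K_A = 75801300 − 3330×28390 = −18737400; K_B = 2846820 − 3330×(2727 + 2791) = −15528120.
Balance: K_A = K_B − x×(3330 − 2920), so x = (K_B − K_A)/(3330 − 2920) = 3209280/410 = 7830 m.

7830 m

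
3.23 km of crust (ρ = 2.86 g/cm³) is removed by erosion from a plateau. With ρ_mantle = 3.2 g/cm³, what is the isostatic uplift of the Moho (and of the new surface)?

2.89 km

Unloading: uplift u = e ρ_c/ρ_m = 3.23 km × 2.86/3.2 = 2.89 km.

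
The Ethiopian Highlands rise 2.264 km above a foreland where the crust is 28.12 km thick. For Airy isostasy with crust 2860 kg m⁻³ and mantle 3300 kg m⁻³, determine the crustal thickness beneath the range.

45.1 km

Root depth r = h ρ_c / (ρ_m − ρ_c) = 2.264 km × 2860 / 440 = 14.72 km.
Total thickness = T + h + r = 28.12 km + 2.264 km + 14.72 km = 45.1 km.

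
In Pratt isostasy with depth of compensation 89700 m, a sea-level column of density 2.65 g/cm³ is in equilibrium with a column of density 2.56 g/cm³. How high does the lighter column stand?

ρ_ref D = ρ (D + h) → h = D (ρ_ref − ρ)/ρ.
h = 89700 m × (2.65 − 2.56)/2.56 = 3150 m.

3150 m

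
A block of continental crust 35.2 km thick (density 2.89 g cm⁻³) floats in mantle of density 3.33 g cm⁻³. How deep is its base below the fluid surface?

Draft d = t ρ_obj/ρ_fluid = 35.2 km × 2.89/3.33 = 30.5 km.

30.5 km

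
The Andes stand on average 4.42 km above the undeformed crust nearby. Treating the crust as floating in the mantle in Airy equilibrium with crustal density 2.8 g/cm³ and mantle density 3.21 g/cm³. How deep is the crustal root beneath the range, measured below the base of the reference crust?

Balancing pressure at the compensation depth: the weight of the topography is balanced by the buoyancy of the root, ρ_c h = (ρ_m − ρ_c) r.
r = h · ρ_c / (ρ_m − ρ_c) = 4.42 km × 2.8 / (3.21 − 2.8) = 30.2 km.

30.2 km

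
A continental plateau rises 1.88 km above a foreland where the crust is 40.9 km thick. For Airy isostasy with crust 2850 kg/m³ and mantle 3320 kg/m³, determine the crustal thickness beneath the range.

Root depth r = h ρ_c / (ρ_m − ρ_c) = 1.88 km × 2850 / 470 = 11.4 km.
Total thickness = T + h + r = 40.9 km + 1.88 km + 11.4 km = 54.2 km.

54.2 km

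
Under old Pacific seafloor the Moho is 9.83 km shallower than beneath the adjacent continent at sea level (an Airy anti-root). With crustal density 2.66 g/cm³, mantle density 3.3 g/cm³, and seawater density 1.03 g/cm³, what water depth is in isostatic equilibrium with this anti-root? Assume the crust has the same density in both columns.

3.86 km

Replacing a thickness d of crust by seawater at the top must be balanced by replacing crust with mantle at the base: d (ρ_c − ρ_w) = a (ρ_m − ρ_c).
d = a (ρ_m − ρ_c)/(ρ_c − ρ_w) = 9.83 km × 0.64/1.63 = 3.86 km.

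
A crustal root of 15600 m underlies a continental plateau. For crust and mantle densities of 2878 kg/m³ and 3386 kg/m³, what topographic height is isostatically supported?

For local isostatic compensation: ρ_c h = (ρ_m − ρ_c) r.
h = r (ρ_m − ρ_c) / ρ_c = 15600 m × (3386 − 2878) / 2878 = 2750 m.

2750 m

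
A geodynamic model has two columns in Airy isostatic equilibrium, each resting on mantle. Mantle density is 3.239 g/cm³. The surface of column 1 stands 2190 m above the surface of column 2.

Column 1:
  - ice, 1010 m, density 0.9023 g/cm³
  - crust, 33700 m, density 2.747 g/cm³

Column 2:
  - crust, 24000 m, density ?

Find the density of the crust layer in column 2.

Take the compensation level at the base of the deeper column (depth z_c below the surface of column 1) and equate Σ ρ_i t_i down to z_c; mantle fills any gap and the z_c terms cancel.
Column 1: 1010×0.9023 + 33700×2.747 + (z_c − 34710)×3.239
Column 2: 2190×0 + 24000×ρ + (z_c − 2190 − 24000)×3.239
The z_c×3.239 term appears on both sides and cancels. Collect the known terms of each column as K = Σ(ρt)_known − 3.239 × (depth of known layers): K_1 = 93485.223 − 3.239×34710 = −18940.467; K_2 = 0 − 3.239×(2190 + 24000) = −84829.41.
Balance: K_1 = K_2 + 24000×ρ, so ρ = (K_1 − K_2)/24000 = 65888.9/24000 = 2.75 g/cm³.

2.75 g/cm³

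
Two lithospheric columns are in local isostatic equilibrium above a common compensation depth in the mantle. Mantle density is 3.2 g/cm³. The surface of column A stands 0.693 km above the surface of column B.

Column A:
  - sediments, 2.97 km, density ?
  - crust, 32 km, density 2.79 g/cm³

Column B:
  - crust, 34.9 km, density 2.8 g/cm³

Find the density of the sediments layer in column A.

2.17 g/cm³

Take the compensation level at the base of the deeper column (depth z_c below the surface of column A) and equate Σ ρ_i t_i down to z_c; mantle fills any gap and the z_c terms cancel.
Column A: 2.97×ρ + 32×2.79 + (z_c − 34.97)×3.2
Column B: 0.693×0 + 34.9×2.8 + (z_c − 0.693 − 34.9)×3.2
The z_c×3.2 term appears on both sides and cancels. Collect the known terms of each column as K = Σ(ρt)_known − 3.2 × (depth of known layers): K_A = 89.28 − 3.2×34.97 = −22.624; K_B = 97.72 − 3.2×(0.693 + 34.9) = −16.1776.
Balance: K_A + 2.97×ρ = K_B, so ρ = (K_B − K_A)/2.97 = 6.4464/2.97 = 2.17 g/cm³.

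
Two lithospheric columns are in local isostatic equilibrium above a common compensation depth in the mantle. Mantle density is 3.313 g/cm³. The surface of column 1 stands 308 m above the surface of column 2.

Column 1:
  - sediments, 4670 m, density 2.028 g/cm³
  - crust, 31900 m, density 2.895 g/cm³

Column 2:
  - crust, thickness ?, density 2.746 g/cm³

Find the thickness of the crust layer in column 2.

Take the compensation level at the base of the deeper column (depth z_c below the surface of column 1) and equate Σ ρ_i t_i down to z_c; mantle fills any gap and the z_c terms cancel.
Column 1: 4670×2.028 + 31900×2.895 + (z_c − 36570)×3.313
Column 2: 308×0 + x×2.746 + (z_c − 308 − 0 − x)×3.313
The z_c×3.313 term appears on both sides and cancels. Collect the known terms of each column as K = Σ(ρt)_known − 3.313 × (depth of known layers): K_1 = 101821.26 − 3.313×36570 = −19335.15; K_2 = 0 − 3.313×(308 + 0) = −1020.404.
Balance: K_1 = K_2 − x×(3.313 − 2.746), so x = (K_2 − K_1)/(3.313 − 2.746) = 18314.7/0.567 = 32300 m.

32300 m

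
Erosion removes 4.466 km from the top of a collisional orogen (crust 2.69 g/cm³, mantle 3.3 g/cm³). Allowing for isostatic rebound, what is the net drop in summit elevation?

0.826 km

Rebound u = e ρ_c/ρ_m = 4.466 km × 2.69/3.3 = 3.64 km.
Net surface drop = e − u = 4.466 km − 3.64 km = e (ρ_m − ρ_c)/ρ_m = 0.826 km.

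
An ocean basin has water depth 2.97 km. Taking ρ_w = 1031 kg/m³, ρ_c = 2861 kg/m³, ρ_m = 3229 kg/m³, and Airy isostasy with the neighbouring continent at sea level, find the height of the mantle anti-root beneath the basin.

Equating mass per unit area of the two columns: replacing crust with seawater at the top is compensated by replacing crust with mantle at the base: d (ρ_c − ρ_w) = a (ρ_m − ρ_c).
a = d (ρ_c − ρ_w)/(ρ_m − ρ_c) = 2.97 km × 1830/368 = 14.8 km.

14.8 km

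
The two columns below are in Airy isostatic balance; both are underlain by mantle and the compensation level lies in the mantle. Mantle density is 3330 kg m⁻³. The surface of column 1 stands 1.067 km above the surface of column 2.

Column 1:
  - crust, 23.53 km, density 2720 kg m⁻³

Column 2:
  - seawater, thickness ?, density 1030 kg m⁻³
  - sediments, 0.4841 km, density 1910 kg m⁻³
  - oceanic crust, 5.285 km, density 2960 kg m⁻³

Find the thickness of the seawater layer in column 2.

3.55 km

Take the compensation level at the base of the deeper column (depth z_c below the surface of column 1) and equate Σ ρ_i t_i down to z_c; mantle fills any gap and the z_c terms cancel.
Column 1: 23.53×2720 + (z_c − 23.53)×3330
Column 2: 1.067×0 + x×1030 + 0.4841×1910 + 5.285×2960 + (z_c − 1.067 − 5.7691 − x)×3330
The z_c×3330 term appears on both sides and cancels. Collect the known terms of each column as K = Σ(ρt)_known − 3330 × (depth of known layers): K_1 = 64001.6 − 3330×23.53 = −14353.3; K_2 = 16568.231 − 3330×(1.067 + 5.7691) = −6195.982.
Balance: K_1 = K_2 − x×(3330 − 1030), so x = (K_2 − K_1)/(3330 − 1030) = 8157.32/2300 = 3.55 km.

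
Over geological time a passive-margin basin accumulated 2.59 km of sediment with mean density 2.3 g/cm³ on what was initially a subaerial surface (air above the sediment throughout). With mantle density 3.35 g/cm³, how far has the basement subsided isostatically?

1.78 km

Subaerial load: s = t ρ_sed / ρ_m = 2.59 km × 2.3/3.35 = 1.78 km.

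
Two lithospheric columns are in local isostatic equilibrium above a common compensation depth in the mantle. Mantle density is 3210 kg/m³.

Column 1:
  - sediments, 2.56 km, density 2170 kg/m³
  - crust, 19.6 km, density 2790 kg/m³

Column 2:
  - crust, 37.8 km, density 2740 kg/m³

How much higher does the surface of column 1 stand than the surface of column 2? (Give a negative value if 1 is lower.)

−2.14 km

For any compensation level in the mantle, the mantle terms cancel and isostasy reduces to e = (Σt_1 − Σt_2) − (Σ(ρt)_1 − Σ(ρt)_2) / ρ_m.
Σt_1 = 22.16 km; Σt_2 = 37.8 km; Σ(ρt)_1 = 60239.2; Σ(ρt)_2 = 103572 (in km·kg/m³).
e = (22.16 − 37.8) − (60239.2 − 103572) / 3210 = −2.14 km.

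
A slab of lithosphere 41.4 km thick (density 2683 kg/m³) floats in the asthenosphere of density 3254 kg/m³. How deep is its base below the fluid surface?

34.1 km

Draft d = t ρ_obj/ρ_fluid = 41.4 km × 2683/3254 = 34.1 km.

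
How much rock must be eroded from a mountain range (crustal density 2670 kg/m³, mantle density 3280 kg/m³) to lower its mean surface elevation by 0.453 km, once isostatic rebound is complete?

Net drop Δ = e − u = e − e ρ_c/ρ_m = e (ρ_m − ρ_c)/ρ_m.
e = Δ ρ_m/(ρ_m − ρ_c) = 0.453 km × 3280/610 = 2.44 km.

2.44 km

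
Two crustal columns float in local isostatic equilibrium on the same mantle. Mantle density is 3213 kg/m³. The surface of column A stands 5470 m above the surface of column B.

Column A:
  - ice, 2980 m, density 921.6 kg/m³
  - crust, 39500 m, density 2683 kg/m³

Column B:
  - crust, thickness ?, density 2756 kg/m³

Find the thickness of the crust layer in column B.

22300 m

Take the compensation level at the base of the deeper column (depth z_c below the surface of column A) and equate Σ ρ_i t_i down to z_c; mantle fills any gap and the z_c terms cancel.
Column A: 2980×921.6 + 39500×2683 + (z_c − 42480)×3213
Column B: 5470×0 + x×2756 + (z_c − 5470 − 0 − x)×3213
The z_c×3213 term appears on both sides and cancels. Collect the known terms of each column as K = Σ(ρt)_known − 3213 × (depth of known layers): K_A = 108724868 − 3213×42480 = −27763372; K_B = 0 − 3213×(5470 + 0) = −17575110.
Balance: K_A = K_B − x×(3213 − 2756), so x = (K_B − K_A)/(3213 − 2756) = 10188300/457 = 22300 m.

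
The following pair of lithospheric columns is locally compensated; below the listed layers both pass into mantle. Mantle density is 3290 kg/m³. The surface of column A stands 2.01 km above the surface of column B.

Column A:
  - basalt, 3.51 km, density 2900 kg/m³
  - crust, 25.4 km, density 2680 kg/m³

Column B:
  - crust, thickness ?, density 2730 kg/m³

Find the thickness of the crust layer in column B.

Take the compensation level at the base of the deeper column (depth z_c below the surface of column A) and equate Σ ρ_i t_i down to z_c; mantle fills any gap and the z_c terms cancel.
Column A: 3.51×2900 + 25.4×2680 + (z_c − 28.91)×3290
Column B: 2.01×0 + x×2730 + (z_c − 2.01 − 0 − x)×3290
The z_c×3290 term appears on both sides and cancels. Collect the known terms of each column as K = Σ(ρt)_known − 3290 × (depth of known layers): K_A = 78251 − 3290×28.91 = −16862.9; K_B = 0 − 3290×(2.01 + 0) = −6612.9.
Balance: K_A = K_B − x×(3290 − 2730), so x = (K_B − K_A)/(3290 − 2730) = 10250/560 = 18.3 km.

18.3 km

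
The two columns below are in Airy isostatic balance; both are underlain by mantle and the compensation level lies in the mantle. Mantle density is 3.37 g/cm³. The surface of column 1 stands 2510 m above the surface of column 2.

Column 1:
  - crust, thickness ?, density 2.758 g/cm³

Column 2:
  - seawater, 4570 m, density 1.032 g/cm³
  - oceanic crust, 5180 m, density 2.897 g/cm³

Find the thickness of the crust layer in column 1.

35300 m

Take the compensation level at the base of the deeper column (depth z_c below the surface of column 1) and equate Σ ρ_i t_i down to z_c; mantle fills any gap and the z_c terms cancel.
Column 1: x×2.758 + (z_c − 0 − x)×3.37
Column 2: 2510×0 + 4570×1.032 + 5180×2.897 + (z_c − 2510 − 9750)×3.37
The z_c×3.37 term appears on both sides and cancels. Collect the known terms of each column as K = Σ(ρt)_known − 3.37 × (depth of known layers): K_1 = 0 − 3.37×0 = 0; K_2 = 19722.7 − 3.37×(2510 + 9750) = −21593.5.
Balance: K_1 − x×(3.37 − 2.758) = K_2, so x = (K_1 − K_2)/(3.37 − 2.758) = 21593.5/0.612 = 35300 m.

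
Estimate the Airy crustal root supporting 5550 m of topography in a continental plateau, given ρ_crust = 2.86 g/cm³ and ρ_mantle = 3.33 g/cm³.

Isostatic balance requires: the weight of the topography is balanced by the buoyancy of the root, ρ_c h = (ρ_m − ρ_c) r.
r = h · ρ_c / (ρ_m − ρ_c) = 5550 m × 2.86 / (3.33 − 2.86) = 33800 m.

33800 m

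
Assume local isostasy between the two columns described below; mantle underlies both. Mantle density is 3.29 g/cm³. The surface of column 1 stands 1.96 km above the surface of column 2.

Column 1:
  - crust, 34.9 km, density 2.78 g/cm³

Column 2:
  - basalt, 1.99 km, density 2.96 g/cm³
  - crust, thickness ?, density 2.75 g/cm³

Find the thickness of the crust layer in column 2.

19.8 km

Take the compensation level at the base of the deeper column (depth z_c below the surface of column 1) and equate Σ ρ_i t_i down to z_c; mantle fills any gap and the z_c terms cancel.
Column 1: 34.9×2.78 + (z_c − 34.9)×3.29
Column 2: 1.96×0 + 1.99×2.96 + x×2.75 + (z_c − 1.96 − 1.99 − x)×3.29
The z_c×3.29 term appears on both sides and cancels. Collect the known terms of each column as K = Σ(ρt)_known − 3.29 × (depth of known layers): K_1 = 97.022 − 3.29×34.9 = −17.799; K_2 = 5.8904 − 3.29×(1.96 + 1.99) = −7.1051.
Balance: K_1 = K_2 − x×(3.29 − 2.75), so x = (K_2 − K_1)/(3.29 − 2.75) = 10.6939/0.54 = 19.8 km.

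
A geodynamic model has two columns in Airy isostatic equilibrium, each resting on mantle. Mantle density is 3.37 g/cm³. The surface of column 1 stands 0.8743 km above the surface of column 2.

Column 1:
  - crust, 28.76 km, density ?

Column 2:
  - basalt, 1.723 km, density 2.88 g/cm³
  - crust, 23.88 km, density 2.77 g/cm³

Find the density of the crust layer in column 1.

2.74 g/cm³

Take the compensation level at the base of the deeper column (depth z_c below the surface of column 1) and equate Σ ρ_i t_i down to z_c; mantle fills any gap and the z_c terms cancel.
Column 1: 28.76×ρ + (z_c − 28.76)×3.37
Column 2: 0.8743×0 + 1.723×2.88 + 23.88×2.77 + (z_c − 0.8743 − 25.603)×3.37
The z_c×3.37 term appears on both sides and cancels. Collect the known terms of each column as K = Σ(ρt)_known − 3.37 × (depth of known layers): K_1 = 0 − 3.37×28.76 = −96.9212; K_2 = 71.10984 − 3.37×(0.8743 + 25.603) = −18.118661.
Balance: K_1 + 28.76×ρ = K_2, so ρ = (K_2 − K_1)/28.76 = 78.8025/28.76 = 2.74 g/cm³.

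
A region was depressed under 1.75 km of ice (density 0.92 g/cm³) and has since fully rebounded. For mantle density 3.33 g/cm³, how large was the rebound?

0.483 km

Removing the load lets mantle flow back in; uplift u satisfies ρ_ice t = ρ_m u.
u = t ρ_ice/ρ_m = 1.75 km × 0.92/3.33 = 0.483 km.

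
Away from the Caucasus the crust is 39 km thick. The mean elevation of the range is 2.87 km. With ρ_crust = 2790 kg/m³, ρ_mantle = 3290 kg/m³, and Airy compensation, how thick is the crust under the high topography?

Root depth r = h ρ_c / (ρ_m − ρ_c) = 2.87 km × 2790 / 500 = 16.01 km.
Total thickness = T + h + r = 39 km + 2.87 km + 16.01 km = 57.9 km.

57.9 km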